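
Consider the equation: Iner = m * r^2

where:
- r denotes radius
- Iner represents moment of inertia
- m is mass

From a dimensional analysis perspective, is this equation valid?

Yes

r (radius) has dimensions [L].
Iner (moment of inertia) has dimensions [L^2 M].
m (mass) has dimensions [M].

Left side: [L^2 M]
Right side: [L^2 M]

Both sides have the same dimensions, so the equation is dimensionally consistent.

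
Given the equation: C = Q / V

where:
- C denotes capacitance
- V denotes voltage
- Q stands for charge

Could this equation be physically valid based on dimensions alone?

Yes

C (capacitance) has dimensions [I^2 L^-2 M^-1 T^4].
V (voltage) has dimensions [I^-1 L^2 M T^-3].
Q (charge) has dimensions [I T].

Left side: [I^2 L^-2 M^-1 T^4]
Right side: [I^2 L^-2 M^-1 T^4]

Both sides have the same dimensions, so the equation is dimensionally consistent.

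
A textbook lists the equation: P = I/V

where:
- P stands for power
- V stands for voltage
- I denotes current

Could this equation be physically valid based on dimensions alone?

No

P (power) has dimensions [L^2 M T^-3].
V (voltage) has dimensions [I^-1 L^2 M T^-3].
I (current) has dimensions [I].

Left side: [L^2 M T^-3]
Right side: [I^2 L^-2 M^-1 T^3]

The two sides have different dimensions, so the equation is NOT dimensionally consistent.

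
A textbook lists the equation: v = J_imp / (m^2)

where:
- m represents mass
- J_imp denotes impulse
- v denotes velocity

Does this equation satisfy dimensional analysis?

No

m (mass) has dimensions [M].
J_imp (impulse) has dimensions [L M T^-1].
v (velocity) has dimensions [L T^-1].

Left side: [L T^-1]
Right side: [L M^-1 T^-1]

The two sides have different dimensions, so the equation is NOT dimensionally consistent.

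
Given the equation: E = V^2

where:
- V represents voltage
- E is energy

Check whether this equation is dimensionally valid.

No

V (voltage) has dimensions [I^-1 L^2 M T^-3].
E (energy) has dimensions [L^2 M T^-2].

Left side: [L^2 M T^-2]
Right side: [I^-2 L^4 M^2 T^-6]

The two sides have different dimensions, so the equation is NOT dimensionally consistent.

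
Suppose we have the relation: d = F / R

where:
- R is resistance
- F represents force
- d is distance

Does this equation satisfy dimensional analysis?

No

R (resistance) has dimensions [I^-2 L^2 M T^-3].
F (force) has dimensions [L M T^-2].
d (distance) has dimensions [L].

Left side: [L]
Right side: [I^2 L^-1 T]

The two sides have different dimensions, so the equation is NOT dimensionally consistent.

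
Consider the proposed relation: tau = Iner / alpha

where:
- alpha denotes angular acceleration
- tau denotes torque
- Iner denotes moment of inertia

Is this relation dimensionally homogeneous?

No

alpha (angular acceleration) has dimensions [T^-2].
tau (torque) has dimensions [L^2 M T^-2].
Iner (moment of inertia) has dimensions [L^2 M].

Left side: [L^2 M T^-2]
Right side: [L^2 M T^2]

The two sides have different dimensions, so the equation is NOT dimensionally consistent.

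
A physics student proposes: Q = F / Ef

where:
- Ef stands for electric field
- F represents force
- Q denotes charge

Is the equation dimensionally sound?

Yes

Ef (electric field) has dimensions [I^-1 L M T^-3].
F (force) has dimensions [L M T^-2].
Q (charge) has dimensions [I T].

Left side: [I T]
Right side: [I T]

Both sides have the same dimensions, so the equation is dimensionally consistent.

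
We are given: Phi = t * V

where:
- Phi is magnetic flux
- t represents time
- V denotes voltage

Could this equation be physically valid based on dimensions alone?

Yes

Phi (magnetic flux) has dimensions [I^-1 L^2 M T^-2].
t (time) has dimensions [T].
V (voltage) has dimensions [I^-1 L^2 M T^-3].

Left side: [I^-1 L^2 M T^-2]
Right side: [I^-1 L^2 M T^-2]

Both sides have the same dimensions, so the equation is dimensionally consistent.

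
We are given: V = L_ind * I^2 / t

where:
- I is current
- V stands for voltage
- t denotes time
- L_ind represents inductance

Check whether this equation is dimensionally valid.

No

I (current) has dimensions [I].
V (voltage) has dimensions [I^-1 L^2 M T^-3].
t (time) has dimensions [T].
L_ind (inductance) has dimensions [I^-2 L^2 M T^-2].

Left side: [I^-1 L^2 M T^-3]
Right side: [L^2 M T^-3]

The two sides have different dimensions, so the equation is NOT dimensionally consistent.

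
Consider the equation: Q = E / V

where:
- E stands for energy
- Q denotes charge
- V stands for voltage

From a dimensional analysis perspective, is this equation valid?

Yes

E (energy) has dimensions [L^2 M T^-2].
Q (charge) has dimensions [I T].
V (voltage) has dimensions [I^-1 L^2 M T^-3].

Left side: [I T]
Right side: [I T]

Both sides have the same dimensions, so the equation is dimensionally consistent.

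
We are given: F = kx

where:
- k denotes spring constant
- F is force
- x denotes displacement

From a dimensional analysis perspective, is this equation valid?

Yes

k (spring constant) has dimensions [M T^-2].
F (force) has dimensions [L M T^-2].
x (displacement) has dimensions [L].

Left side: [L M T^-2]
Right side: [L M T^-2]

Both sides have the same dimensions, so the equation is dimensionally consistent.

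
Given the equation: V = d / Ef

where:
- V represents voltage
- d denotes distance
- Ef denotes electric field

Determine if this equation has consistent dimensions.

No

V (voltage) has dimensions [I^-1 L^2 M T^-3].
d (distance) has dimensions [L].
Ef (electric field) has dimensions [I^-1 L M T^-3].

Left side: [I^-1 L^2 M T^-3]
Right side: [I M^-1 T^3]

The two sides have different dimensions, so the equation is NOT dimensionally consistent.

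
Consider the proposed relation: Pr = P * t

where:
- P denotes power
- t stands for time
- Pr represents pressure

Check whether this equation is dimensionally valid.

No

P (power) has dimensions [L^2 M T^-3].
t (time) has dimensions [T].
Pr (pressure) has dimensions [L^-1 M T^-2].

Left side: [L^-1 M T^-2]
Right side: [L^2 M T^-2]

The two sides have different dimensions, so the equation is NOT dimensionally consistent.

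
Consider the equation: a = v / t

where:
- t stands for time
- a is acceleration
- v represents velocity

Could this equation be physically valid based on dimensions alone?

Yes

t (time) has dimensions [T].
a (acceleration) has dimensions [L T^-2].
v (velocity) has dimensions [L T^-1].

Left side: [L T^-2]
Right side: [L T^-2]

Both sides have the same dimensions, so the equation is dimensionally consistent.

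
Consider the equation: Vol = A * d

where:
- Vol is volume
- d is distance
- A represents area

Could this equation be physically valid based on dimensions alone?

Yes

Vol (volume) has dimensions [L^3].
d (distance) has dimensions [L].
A (area) has dimensions [L^2].

Left side: [L^3]
Right side: [L^3]

Both sides have the same dimensions, so the equation is dimensionally consistent.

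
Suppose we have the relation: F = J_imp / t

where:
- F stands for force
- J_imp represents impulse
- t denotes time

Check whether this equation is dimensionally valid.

Yes

F (force) has dimensions [L M T^-2].
J_imp (impulse) has dimensions [L M T^-1].
t (time) has dimensions [T].

Left side: [L M T^-2]
Right side: [L M T^-2]

Both sides have the same dimensions, so the equation is dimensionally consistent.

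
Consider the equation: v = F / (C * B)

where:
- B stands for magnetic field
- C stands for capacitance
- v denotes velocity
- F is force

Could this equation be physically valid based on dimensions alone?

No

B (magnetic field) has dimensions [I^-1 M T^-2].
C (capacitance) has dimensions [I^2 L^-2 M^-1 T^4].
v (velocity) has dimensions [L T^-1].
F (force) has dimensions [L M T^-2].

Left side: [L T^-1]
Right side: [I^-1 L^3 M T^-4]

The two sides have different dimensions, so the equation is NOT dimensionally consistent.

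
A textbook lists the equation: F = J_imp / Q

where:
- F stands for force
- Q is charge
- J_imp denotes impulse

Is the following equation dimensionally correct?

No

F (force) has dimensions [L M T^-2].
Q (charge) has dimensions [I T].
J_imp (impulse) has dimensions [L M T^-1].

Left side: [L M T^-2]
Right side: [I^-1 L M T^-2]

The two sides have different dimensions, so the equation is NOT dimensionally consistent.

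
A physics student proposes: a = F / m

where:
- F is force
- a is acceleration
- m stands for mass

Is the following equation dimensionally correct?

Yes

F (force) has dimensions [L M T^-2].
a (acceleration) has dimensions [L T^-2].
m (mass) has dimensions [M].

Left side: [L T^-2]
Right side: [L T^-2]

Both sides have the same dimensions, so the equation is dimensionally consistent.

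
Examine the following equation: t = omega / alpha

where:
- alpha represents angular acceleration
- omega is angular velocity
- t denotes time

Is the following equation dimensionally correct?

Yes

alpha (angular acceleration) has dimensions [T^-2].
omega (angular velocity) has dimensions [T^-1].
t (time) has dimensions [T].

Left side: [T]
Right side: [T]

Both sides have the same dimensions, so the equation is dimensionally consistent.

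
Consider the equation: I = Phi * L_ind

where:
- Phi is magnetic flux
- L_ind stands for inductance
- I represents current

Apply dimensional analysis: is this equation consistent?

No

Phi (magnetic flux) has dimensions [I^-1 L^2 M T^-2].
L_ind (inductance) has dimensions [I^-2 L^2 M T^-2].
I (current) has dimensions [I].

Left side: [I]
Right side: [I^-3 L^4 M^2 T^-4]

The two sides have different dimensions, so the equation is NOT dimensionally consistent.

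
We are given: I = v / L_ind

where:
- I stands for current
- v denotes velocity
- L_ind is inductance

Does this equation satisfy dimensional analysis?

No

I (current) has dimensions [I].
v (velocity) has dimensions [L T^-1].
L_ind (inductance) has dimensions [I^-2 L^2 M T^-2].

Left side: [I]
Right side: [I^2 L^-1 M^-1 T]

The two sides have different dimensions, so the equation is NOT dimensionally consistent.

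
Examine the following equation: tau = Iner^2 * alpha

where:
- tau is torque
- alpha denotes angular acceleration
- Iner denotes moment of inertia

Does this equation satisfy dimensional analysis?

No

tau (torque) has dimensions [L^2 M T^-2].
alpha (angular acceleration) has dimensions [T^-2].
Iner (moment of inertia) has dimensions [L^2 M].

Left side: [L^2 M T^-2]
Right side: [L^4 M^2 T^-2]

The two sides have different dimensions, so the equation is NOT dimensionally consistent.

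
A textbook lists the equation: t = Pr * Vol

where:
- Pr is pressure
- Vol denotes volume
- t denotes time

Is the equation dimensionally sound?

No

Pr (pressure) has dimensions [L^-1 M T^-2].
Vol (volume) has dimensions [L^3].
t (time) has dimensions [T].

Left side: [T]
Right side: [L^2 M T^-2]

The two sides have different dimensions, so the equation is NOT dimensionally consistent.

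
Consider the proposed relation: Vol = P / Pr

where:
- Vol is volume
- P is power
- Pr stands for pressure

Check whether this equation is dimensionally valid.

No

Vol (volume) has dimensions [L^3].
P (power) has dimensions [L^2 M T^-3].
Pr (pressure) has dimensions [L^-1 M T^-2].

Left side: [L^3]
Right side: [L^3 T^-1]

The two sides have different dimensions, so the equation is NOT dimensionally consistent.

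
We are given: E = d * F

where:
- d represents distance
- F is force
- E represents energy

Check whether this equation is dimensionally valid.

Yes

d (distance) has dimensions [L].
F (force) has dimensions [L M T^-2].
E (energy) has dimensions [L^2 M T^-2].

Left side: [L^2 M T^-2]
Right side: [L^2 M T^-2]

Both sides have the same dimensions, so the equation is dimensionally consistent.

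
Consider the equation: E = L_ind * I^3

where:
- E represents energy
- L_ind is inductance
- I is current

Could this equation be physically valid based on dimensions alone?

No

E (energy) has dimensions [L^2 M T^-2].
L_ind (inductance) has dimensions [I^-2 L^2 M T^-2].
I (current) has dimensions [I].

Left side: [L^2 M T^-2]
Right side: [I L^2 M T^-2]

The two sides have different dimensions, so the equation is NOT dimensionally consistent.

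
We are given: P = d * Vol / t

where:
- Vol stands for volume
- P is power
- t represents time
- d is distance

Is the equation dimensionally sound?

No

Vol (volume) has dimensions [L^3].
P (power) has dimensions [L^2 M T^-3].
t (time) has dimensions [T].
d (distance) has dimensions [L].

Left side: [L^2 M T^-3]
Right side: [L^4 T^-1]

The two sides have different dimensions, so the equation is NOT dimensionally consistent.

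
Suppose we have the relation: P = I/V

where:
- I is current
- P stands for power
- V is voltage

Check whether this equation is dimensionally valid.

No

I (current) has dimensions [I].
P (power) has dimensions [L^2 M T^-3].
V (voltage) has dimensions [I^-1 L^2 M T^-3].

Left side: [L^2 M T^-3]
Right side: [I^2 L^-2 M^-1 T^3]

The two sides have different dimensions, so the equation is NOT dimensionally consistent.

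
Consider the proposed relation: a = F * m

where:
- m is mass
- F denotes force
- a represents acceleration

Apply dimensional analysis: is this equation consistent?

No

m (mass) has dimensions [M].
F (force) has dimensions [L M T^-2].
a (acceleration) has dimensions [L T^-2].

Left side: [L T^-2]
Right side: [L M^2 T^-2]

The two sides have different dimensions, so the equation is NOT dimensionally consistent.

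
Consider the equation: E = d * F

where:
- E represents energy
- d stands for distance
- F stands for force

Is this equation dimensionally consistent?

Yes

E (energy) has dimensions [L^2 M T^-2].
d (distance) has dimensions [L].
F (force) has dimensions [L M T^-2].

Left side: [L^2 M T^-2]
Right side: [L^2 M T^-2]

Both sides have the same dimensions, so the equation is dimensionally consistent.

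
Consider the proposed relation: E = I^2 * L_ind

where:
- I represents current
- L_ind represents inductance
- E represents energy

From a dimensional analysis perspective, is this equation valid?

Yes

I (current) has dimensions [I].
L_ind (inductance) has dimensions [I^-2 L^2 M T^-2].
E (energy) has dimensions [L^2 M T^-2].

Left side: [L^2 M T^-2]
Right side: [L^2 M T^-2]

Both sides have the same dimensions, so the equation is dimensionally consistent.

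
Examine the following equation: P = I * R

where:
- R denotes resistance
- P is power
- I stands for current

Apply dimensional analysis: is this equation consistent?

No

R (resistance) has dimensions [I^-2 L^2 M T^-3].
P (power) has dimensions [L^2 M T^-3].
I (current) has dimensions [I].

Left side: [L^2 M T^-3]
Right side: [I^-1 L^2 M T^-3]

The two sides have different dimensions, so the equation is NOT dimensionally consistent.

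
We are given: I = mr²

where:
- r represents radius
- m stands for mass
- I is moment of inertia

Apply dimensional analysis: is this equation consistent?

Yes

r (radius) has dimensions [L].
m (mass) has dimensions [M].
I (moment of inertia) has dimensions [L^2 M].

Left side: [L^2 M]
Right side: [L^2 M]

Both sides have the same dimensions, so the equation is dimensionally consistent.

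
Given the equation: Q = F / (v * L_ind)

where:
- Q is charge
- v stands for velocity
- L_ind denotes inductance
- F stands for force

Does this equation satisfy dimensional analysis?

No

Q (charge) has dimensions [I T].
v (velocity) has dimensions [L T^-1].
L_ind (inductance) has dimensions [I^-2 L^2 M T^-2].
F (force) has dimensions [L M T^-2].

Left side: [I T]
Right side: [I^2 L^-2 T]

The two sides have different dimensions, so the equation is NOT dimensionally consistent.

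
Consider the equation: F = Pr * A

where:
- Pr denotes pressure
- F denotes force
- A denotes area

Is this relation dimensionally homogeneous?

Yes

Pr (pressure) has dimensions [L^-1 M T^-2].
F (force) has dimensions [L M T^-2].
A (area) has dimensions [L^2].

Left side: [L M T^-2]
Right side: [L M T^-2]

Both sides have the same dimensions, so the equation is dimensionally consistent.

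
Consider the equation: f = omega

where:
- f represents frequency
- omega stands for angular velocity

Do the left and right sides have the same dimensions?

Yes

f (frequency) has dimensions [T^-1].
omega (angular velocity) has dimensions [T^-1].

Left side: [T^-1]
Right side: [T^-1]

Both sides have the same dimensions, so the equation is dimensionally consistent.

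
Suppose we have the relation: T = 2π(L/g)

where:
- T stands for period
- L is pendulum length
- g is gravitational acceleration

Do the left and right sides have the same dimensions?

No

T (period) has dimensions [T].
L (pendulum length) has dimensions [L].
g (gravitational acceleration) has dimensions [L T^-2].

Left side: [T]
Right side: [T^2]

The two sides have different dimensions, so the equation is NOT dimensionally consistent.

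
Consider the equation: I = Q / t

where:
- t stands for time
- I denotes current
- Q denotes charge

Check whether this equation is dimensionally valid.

Yes

t (time) has dimensions [T].
I (current) has dimensions [I].
Q (charge) has dimensions [I T].

Left side: [I]
Right side: [I]

Both sides have the same dimensions, so the equation is dimensionally consistent.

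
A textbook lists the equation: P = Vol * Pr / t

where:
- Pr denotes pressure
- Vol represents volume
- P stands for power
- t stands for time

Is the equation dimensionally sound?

Yes

Pr (pressure) has dimensions [L^-1 M T^-2].
Vol (volume) has dimensions [L^3].
P (power) has dimensions [L^2 M T^-3].
t (time) has dimensions [T].

Left side: [L^2 M T^-3]
Right side: [L^2 M T^-3]

Both sides have the same dimensions, so the equation is dimensionally consistent.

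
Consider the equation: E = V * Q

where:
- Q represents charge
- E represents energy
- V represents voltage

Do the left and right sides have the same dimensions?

Yes

Q (charge) has dimensions [I T].
E (energy) has dimensions [L^2 M T^-2].
V (voltage) has dimensions [I^-1 L^2 M T^-3].

Left side: [L^2 M T^-2]
Right side: [L^2 M T^-2]

Both sides have the same dimensions, so the equation is dimensionally consistent.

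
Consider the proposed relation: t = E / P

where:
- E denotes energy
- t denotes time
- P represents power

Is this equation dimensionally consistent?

Yes

E (energy) has dimensions [L^2 M T^-2].
t (time) has dimensions [T].
P (power) has dimensions [L^2 M T^-3].

Left side: [T]
Right side: [T]

Both sides have the same dimensions, so the equation is dimensionally consistent.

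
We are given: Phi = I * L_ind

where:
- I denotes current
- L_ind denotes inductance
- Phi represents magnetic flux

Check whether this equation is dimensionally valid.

Yes

I (current) has dimensions [I].
L_ind (inductance) has dimensions [I^-2 L^2 M T^-2].
Phi (magnetic flux) has dimensions [I^-1 L^2 M T^-2].

Left side: [I^-1 L^2 M T^-2]
Right side: [I^-1 L^2 M T^-2]

Both sides have the same dimensions, so the equation is dimensionally consistent.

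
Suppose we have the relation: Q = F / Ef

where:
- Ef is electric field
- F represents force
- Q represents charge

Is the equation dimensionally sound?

Yes

Ef (electric field) has dimensions [I^-1 L M T^-3].
F (force) has dimensions [L M T^-2].
Q (charge) has dimensions [I T].

Left side: [I T]
Right side: [I T]

Both sides have the same dimensions, so the equation is dimensionally consistent.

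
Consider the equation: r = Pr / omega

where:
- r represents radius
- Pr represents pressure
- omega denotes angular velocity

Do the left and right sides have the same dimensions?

No

r (radius) has dimensions [L].
Pr (pressure) has dimensions [L^-1 M T^-2].
omega (angular velocity) has dimensions [T^-1].

Left side: [L]
Right side: [L^-1 M T^-1]

The two sides have different dimensions, so the equation is NOT dimensionally consistent.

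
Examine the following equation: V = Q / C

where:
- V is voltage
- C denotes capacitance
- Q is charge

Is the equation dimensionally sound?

Yes

V (voltage) has dimensions [I^-1 L^2 M T^-3].
C (capacitance) has dimensions [I^2 L^-2 M^-1 T^4].
Q (charge) has dimensions [I T].

Left side: [I^-1 L^2 M T^-3]
Right side: [I^-1 L^2 M T^-3]

Both sides have the same dimensions, so the equation is dimensionally consistent.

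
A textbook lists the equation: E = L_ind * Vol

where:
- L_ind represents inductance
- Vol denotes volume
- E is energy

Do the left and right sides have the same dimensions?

No

L_ind (inductance) has dimensions [I^-2 L^2 M T^-2].
Vol (volume) has dimensions [L^3].
E (energy) has dimensions [L^2 M T^-2].

Left side: [L^2 M T^-2]
Right side: [I^-2 L^5 M T^-2]

The two sides have different dimensions, so the equation is NOT dimensionally consistent.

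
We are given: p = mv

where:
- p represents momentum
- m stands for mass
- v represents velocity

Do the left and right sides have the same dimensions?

Yes

p (momentum) has dimensions [L M T^-1].
m (mass) has dimensions [M].
v (velocity) has dimensions [L T^-1].

Left side: [L M T^-1]
Right side: [L M T^-1]

Both sides have the same dimensions, so the equation is dimensionally consistent.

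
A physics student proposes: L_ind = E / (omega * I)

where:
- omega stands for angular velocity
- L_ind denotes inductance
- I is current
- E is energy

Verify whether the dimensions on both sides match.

No

omega (angular velocity) has dimensions [T^-1].
L_ind (inductance) has dimensions [I^-2 L^2 M T^-2].
I (current) has dimensions [I].
E (energy) has dimensions [L^2 M T^-2].

Left side: [I^-2 L^2 M T^-2]
Right side: [I^-1 L^2 M T^-1]

The two sides have different dimensions, so the equation is NOT dimensionally consistent.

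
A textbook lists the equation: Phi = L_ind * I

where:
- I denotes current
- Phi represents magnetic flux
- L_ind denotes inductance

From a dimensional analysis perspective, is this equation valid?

Yes

I (current) has dimensions [I].
Phi (magnetic flux) has dimensions [I^-1 L^2 M T^-2].
L_ind (inductance) has dimensions [I^-2 L^2 M T^-2].

Left side: [I^-1 L^2 M T^-2]
Right side: [I^-1 L^2 M T^-2]

Both sides have the same dimensions, so the equation is dimensionally consistent.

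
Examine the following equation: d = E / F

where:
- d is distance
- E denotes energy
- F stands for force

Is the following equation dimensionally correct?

Yes

d (distance) has dimensions [L].
E (energy) has dimensions [L^2 M T^-2].
F (force) has dimensions [L M T^-2].

Left side: [L]
Right side: [L]

Both sides have the same dimensions, so the equation is dimensionally consistent.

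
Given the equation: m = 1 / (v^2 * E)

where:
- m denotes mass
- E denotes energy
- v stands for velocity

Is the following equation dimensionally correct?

No

m (mass) has dimensions [M].
E (energy) has dimensions [L^2 M T^-2].
v (velocity) has dimensions [L T^-1].

Left side: [M]
Right side: [L^-4 M^-1 T^4]

The two sides have different dimensions, so the equation is NOT dimensionally consistent.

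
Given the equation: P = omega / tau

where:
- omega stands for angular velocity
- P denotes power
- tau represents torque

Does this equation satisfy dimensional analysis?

No

omega (angular velocity) has dimensions [T^-1].
P (power) has dimensions [L^2 M T^-3].
tau (torque) has dimensions [L^2 M T^-2].

Left side: [L^2 M T^-3]
Right side: [L^-2 M^-1 T]

The two sides have different dimensions, so the equation is NOT dimensionally consistent.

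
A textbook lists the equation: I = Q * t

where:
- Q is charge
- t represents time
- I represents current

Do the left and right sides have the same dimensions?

No

Q (charge) has dimensions [I T].
t (time) has dimensions [T].
I (current) has dimensions [I].

Left side: [I]
Right side: [I T^2]

The two sides have different dimensions, so the equation is NOT dimensionally consistent.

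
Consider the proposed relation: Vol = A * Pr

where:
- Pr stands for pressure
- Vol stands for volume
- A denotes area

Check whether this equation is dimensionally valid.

No

Pr (pressure) has dimensions [L^-1 M T^-2].
Vol (volume) has dimensions [L^3].
A (area) has dimensions [L^2].

Left side: [L^3]
Right side: [L M T^-2]

The two sides have different dimensions, so the equation is NOT dimensionally consistent.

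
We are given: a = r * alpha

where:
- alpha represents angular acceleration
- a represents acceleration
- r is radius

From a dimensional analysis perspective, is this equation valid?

Yes

alpha (angular acceleration) has dimensions [T^-2].
a (acceleration) has dimensions [L T^-2].
r (radius) has dimensions [L].

Left side: [L T^-2]
Right side: [L T^-2]

Both sides have the same dimensions, so the equation is dimensionally consistent.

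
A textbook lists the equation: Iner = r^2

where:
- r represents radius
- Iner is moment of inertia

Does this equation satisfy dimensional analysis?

No

r (radius) has dimensions [L].
Iner (moment of inertia) has dimensions [L^2 M].

Left side: [L^2 M]
Right side: [L^2]

The two sides have different dimensions, so the equation is NOT dimensionally consistent.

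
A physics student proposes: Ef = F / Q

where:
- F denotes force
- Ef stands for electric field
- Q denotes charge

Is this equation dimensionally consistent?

Yes

F (force) has dimensions [L M T^-2].
Ef (electric field) has dimensions [I^-1 L M T^-3].
Q (charge) has dimensions [I T].

Left side: [I^-1 L M T^-3]
Right side: [I^-1 L M T^-3]

Both sides have the same dimensions, so the equation is dimensionally consistent.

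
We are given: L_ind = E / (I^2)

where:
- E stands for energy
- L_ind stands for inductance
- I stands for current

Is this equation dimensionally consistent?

Yes

E (energy) has dimensions [L^2 M T^-2].
L_ind (inductance) has dimensions [I^-2 L^2 M T^-2].
I (current) has dimensions [I].

Left side: [I^-2 L^2 M T^-2]
Right side: [I^-2 L^2 M T^-2]

Both sides have the same dimensions, so the equation is dimensionally consistent.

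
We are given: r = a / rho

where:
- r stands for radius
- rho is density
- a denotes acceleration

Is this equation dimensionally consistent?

No

r (radius) has dimensions [L].
rho (density) has dimensions [L^-3 M].
a (acceleration) has dimensions [L T^-2].

Left side: [L]
Right side: [L^4 M^-1 T^-2]

The two sides have different dimensions, so the equation is NOT dimensionally consistent.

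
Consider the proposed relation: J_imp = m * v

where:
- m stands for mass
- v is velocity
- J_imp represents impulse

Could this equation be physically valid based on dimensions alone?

Yes

m (mass) has dimensions [M].
v (velocity) has dimensions [L T^-1].
J_imp (impulse) has dimensions [L M T^-1].

Left side: [L M T^-1]
Right side: [L M T^-1]

Both sides have the same dimensions, so the equation is dimensionally consistent.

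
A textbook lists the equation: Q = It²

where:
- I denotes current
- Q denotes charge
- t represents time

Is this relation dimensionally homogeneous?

No

I (current) has dimensions [I].
Q (charge) has dimensions [I T].
t (time) has dimensions [T].

Left side: [I T]
Right side: [I T^2]

The two sides have different dimensions, so the equation is NOT dimensionally consistent.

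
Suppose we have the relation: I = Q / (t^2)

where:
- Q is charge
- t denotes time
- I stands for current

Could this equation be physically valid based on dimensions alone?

No

Q (charge) has dimensions [I T].
t (time) has dimensions [T].
I (current) has dimensions [I].

Left side: [I]
Right side: [I T^-1]

The two sides have different dimensions, so the equation is NOT dimensionally consistent.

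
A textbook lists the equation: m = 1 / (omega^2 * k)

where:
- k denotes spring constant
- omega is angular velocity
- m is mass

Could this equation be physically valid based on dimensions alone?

No

k (spring constant) has dimensions [M T^-2].
omega (angular velocity) has dimensions [T^-1].
m (mass) has dimensions [M].

Left side: [M]
Right side: [M^-1 T^4]

The two sides have different dimensions, so the equation is NOT dimensionally consistent.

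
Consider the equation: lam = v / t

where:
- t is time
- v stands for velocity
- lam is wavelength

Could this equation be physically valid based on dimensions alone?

No

t (time) has dimensions [T].
v (velocity) has dimensions [L T^-1].
lam (wavelength) has dimensions [L].

Left side: [L]
Right side: [L T^-2]

The two sides have different dimensions, so the equation is NOT dimensionally consistent.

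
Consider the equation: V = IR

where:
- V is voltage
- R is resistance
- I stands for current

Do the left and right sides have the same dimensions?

Yes

V (voltage) has dimensions [I^-1 L^2 M T^-3].
R (resistance) has dimensions [I^-2 L^2 M T^-3].
I (current) has dimensions [I].

Left side: [I^-1 L^2 M T^-3]
Right side: [I^-1 L^2 M T^-3]

Both sides have the same dimensions, so the equation is dimensionally consistent.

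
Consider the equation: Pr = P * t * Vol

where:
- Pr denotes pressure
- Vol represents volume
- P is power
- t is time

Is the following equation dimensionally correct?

No

Pr (pressure) has dimensions [L^-1 M T^-2].
Vol (volume) has dimensions [L^3].
P (power) has dimensions [L^2 M T^-3].
t (time) has dimensions [T].

Left side: [L^-1 M T^-2]
Right side: [L^5 M T^-2]

The two sides have different dimensions, so the equation is NOT dimensionally consistent.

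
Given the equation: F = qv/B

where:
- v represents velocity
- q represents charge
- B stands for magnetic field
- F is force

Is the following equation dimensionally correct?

No

v (velocity) has dimensions [L T^-1].
q (charge) has dimensions [I T].
B (magnetic field) has dimensions [I^-1 M T^-2].
F (force) has dimensions [L M T^-2].

Left side: [L M T^-2]
Right side: [I^2 L M^-1 T^2]

The two sides have different dimensions, so the equation is NOT dimensionally consistent.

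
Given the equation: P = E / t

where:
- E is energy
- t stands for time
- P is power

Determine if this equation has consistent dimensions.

Yes

E (energy) has dimensions [L^2 M T^-2].
t (time) has dimensions [T].
P (power) has dimensions [L^2 M T^-3].

Left side: [L^2 M T^-3]
Right side: [L^2 M T^-3]

Both sides have the same dimensions, so the equation is dimensionally consistent.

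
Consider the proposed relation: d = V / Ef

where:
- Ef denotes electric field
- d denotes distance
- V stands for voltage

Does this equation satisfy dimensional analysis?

Yes

Ef (electric field) has dimensions [I^-1 L M T^-3].
d (distance) has dimensions [L].
V (voltage) has dimensions [I^-1 L^2 M T^-3].

Left side: [L]
Right side: [L]

Both sides have the same dimensions, so the equation is dimensionally consistent.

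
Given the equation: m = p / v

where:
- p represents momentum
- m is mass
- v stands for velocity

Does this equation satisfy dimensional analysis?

Yes

p (momentum) has dimensions [L M T^-1].
m (mass) has dimensions [M].
v (velocity) has dimensions [L T^-1].

Left side: [M]
Right side: [M]

Both sides have the same dimensions, so the equation is dimensionally consistent.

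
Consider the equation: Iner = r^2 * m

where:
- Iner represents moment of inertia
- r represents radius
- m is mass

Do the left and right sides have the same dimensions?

Yes

Iner (moment of inertia) has dimensions [L^2 M].
r (radius) has dimensions [L].
m (mass) has dimensions [M].

Left side: [L^2 M]
Right side: [L^2 M]

Both sides have the same dimensions, so the equation is dimensionally consistent.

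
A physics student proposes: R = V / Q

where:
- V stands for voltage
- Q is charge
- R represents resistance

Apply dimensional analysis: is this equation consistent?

No

V (voltage) has dimensions [I^-1 L^2 M T^-3].
Q (charge) has dimensions [I T].
R (resistance) has dimensions [I^-2 L^2 M T^-3].

Left side: [I^-2 L^2 M T^-3]
Right side: [I^-2 L^2 M T^-4]

The two sides have different dimensions, so the equation is NOT dimensionally consistent.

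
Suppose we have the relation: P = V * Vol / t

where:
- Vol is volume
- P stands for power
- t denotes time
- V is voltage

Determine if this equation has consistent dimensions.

No

Vol (volume) has dimensions [L^3].
P (power) has dimensions [L^2 M T^-3].
t (time) has dimensions [T].
V (voltage) has dimensions [I^-1 L^2 M T^-3].

Left side: [L^2 M T^-3]
Right side: [I^-1 L^5 M T^-4]

The two sides have different dimensions, so the equation is NOT dimensionally consistent.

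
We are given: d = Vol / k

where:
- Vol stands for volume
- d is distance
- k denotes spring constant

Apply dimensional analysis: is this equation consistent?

No

Vol (volume) has dimensions [L^3].
d (distance) has dimensions [L].
k (spring constant) has dimensions [M T^-2].

Left side: [L]
Right side: [L^3 M^-1 T^2]

The two sides have different dimensions, so the equation is NOT dimensionally consistent.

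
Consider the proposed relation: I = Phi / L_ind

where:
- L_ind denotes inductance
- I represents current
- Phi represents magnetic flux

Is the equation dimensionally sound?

Yes

L_ind (inductance) has dimensions [I^-2 L^2 M T^-2].
I (current) has dimensions [I].
Phi (magnetic flux) has dimensions [I^-1 L^2 M T^-2].

Left side: [I]
Right side: [I]

Both sides have the same dimensions, so the equation is dimensionally consistent.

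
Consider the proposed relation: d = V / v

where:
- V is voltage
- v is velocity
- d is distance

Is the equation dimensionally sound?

No

V (voltage) has dimensions [I^-1 L^2 M T^-3].
v (velocity) has dimensions [L T^-1].
d (distance) has dimensions [L].

Left side: [L]
Right side: [I^-1 L M T^-2]

The two sides have different dimensions, so the equation is NOT dimensionally consistent.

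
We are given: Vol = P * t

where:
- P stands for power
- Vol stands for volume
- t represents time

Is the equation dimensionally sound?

No

P (power) has dimensions [L^2 M T^-3].
Vol (volume) has dimensions [L^3].
t (time) has dimensions [T].

Left side: [L^3]
Right side: [L^2 M T^-2]

The two sides have different dimensions, so the equation is NOT dimensionally consistent.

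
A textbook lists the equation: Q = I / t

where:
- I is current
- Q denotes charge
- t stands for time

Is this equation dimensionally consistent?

No

I (current) has dimensions [I].
Q (charge) has dimensions [I T].
t (time) has dimensions [T].

Left side: [I T]
Right side: [I T^-1]

The two sides have different dimensions, so the equation is NOT dimensionally consistent.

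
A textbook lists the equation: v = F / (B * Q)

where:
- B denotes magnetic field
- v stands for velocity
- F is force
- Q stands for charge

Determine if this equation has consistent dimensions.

Yes

B (magnetic field) has dimensions [I^-1 M T^-2].
v (velocity) has dimensions [L T^-1].
F (force) has dimensions [L M T^-2].
Q (charge) has dimensions [I T].

Left side: [L T^-1]
Right side: [L T^-1]

Both sides have the same dimensions, so the equation is dimensionally consistent.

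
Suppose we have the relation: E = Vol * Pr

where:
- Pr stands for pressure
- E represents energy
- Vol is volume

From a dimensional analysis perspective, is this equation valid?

Yes

Pr (pressure) has dimensions [L^-1 M T^-2].
E (energy) has dimensions [L^2 M T^-2].
Vol (volume) has dimensions [L^3].

Left side: [L^2 M T^-2]
Right side: [L^2 M T^-2]

Both sides have the same dimensions, so the equation is dimensionally consistent.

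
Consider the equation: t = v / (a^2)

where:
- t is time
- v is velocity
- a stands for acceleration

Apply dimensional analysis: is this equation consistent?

No

t (time) has dimensions [T].
v (velocity) has dimensions [L T^-1].
a (acceleration) has dimensions [L T^-2].

Left side: [T]
Right side: [L^-1 T^3]

The two sides have different dimensions, so the equation is NOT dimensionally consistent.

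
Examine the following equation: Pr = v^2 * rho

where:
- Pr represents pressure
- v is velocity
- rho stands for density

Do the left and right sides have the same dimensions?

Yes

Pr (pressure) has dimensions [L^-1 M T^-2].
v (velocity) has dimensions [L T^-1].
rho (density) has dimensions [L^-3 M].

Left side: [L^-1 M T^-2]
Right side: [L^-1 M T^-2]

Both sides have the same dimensions, so the equation is dimensionally consistent.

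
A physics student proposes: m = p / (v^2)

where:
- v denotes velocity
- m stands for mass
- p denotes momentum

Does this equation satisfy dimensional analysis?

No

v (velocity) has dimensions [L T^-1].
m (mass) has dimensions [M].
p (momentum) has dimensions [L M T^-1].

Left side: [M]
Right side: [L^-1 M T]

The two sides have different dimensions, so the equation is NOT dimensionally consistent.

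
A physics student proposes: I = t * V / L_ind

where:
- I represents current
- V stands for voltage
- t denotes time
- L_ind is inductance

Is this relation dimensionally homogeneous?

Yes

I (current) has dimensions [I].
V (voltage) has dimensions [I^-1 L^2 M T^-3].
t (time) has dimensions [T].
L_ind (inductance) has dimensions [I^-2 L^2 M T^-2].

Left side: [I]
Right side: [I]

Both sides have the same dimensions, so the equation is dimensionally consistent.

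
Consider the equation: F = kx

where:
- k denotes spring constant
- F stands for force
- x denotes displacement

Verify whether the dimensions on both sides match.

Yes

k (spring constant) has dimensions [M T^-2].
F (force) has dimensions [L M T^-2].
x (displacement) has dimensions [L].

Left side: [L M T^-2]
Right side: [L M T^-2]

Both sides have the same dimensions, so the equation is dimensionally consistent.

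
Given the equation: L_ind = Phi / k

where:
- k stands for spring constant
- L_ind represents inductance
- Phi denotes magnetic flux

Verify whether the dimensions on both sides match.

No

k (spring constant) has dimensions [M T^-2].
L_ind (inductance) has dimensions [I^-2 L^2 M T^-2].
Phi (magnetic flux) has dimensions [I^-1 L^2 M T^-2].

Left side: [I^-2 L^2 M T^-2]
Right side: [I^-1 L^2]

The two sides have different dimensions, so the equation is NOT dimensionally consistent.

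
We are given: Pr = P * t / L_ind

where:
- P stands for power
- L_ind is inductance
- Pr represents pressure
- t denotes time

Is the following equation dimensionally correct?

No

P (power) has dimensions [L^2 M T^-3].
L_ind (inductance) has dimensions [I^-2 L^2 M T^-2].
Pr (pressure) has dimensions [L^-1 M T^-2].
t (time) has dimensions [T].

Left side: [L^-1 M T^-2]
Right side: [I^2]

The two sides have different dimensions, so the equation is NOT dimensionally consistent.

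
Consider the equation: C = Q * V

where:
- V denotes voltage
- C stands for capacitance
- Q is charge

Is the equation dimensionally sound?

No

V (voltage) has dimensions [I^-1 L^2 M T^-3].
C (capacitance) has dimensions [I^2 L^-2 M^-1 T^4].
Q (charge) has dimensions [I T].

Left side: [I^2 L^-2 M^-1 T^4]
Right side: [L^2 M T^-2]

The two sides have different dimensions, so the equation is NOT dimensionally consistent.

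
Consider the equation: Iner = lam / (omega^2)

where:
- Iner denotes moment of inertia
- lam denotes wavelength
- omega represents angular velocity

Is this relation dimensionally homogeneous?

No

Iner (moment of inertia) has dimensions [L^2 M].
lam (wavelength) has dimensions [L].
omega (angular velocity) has dimensions [T^-1].

Left side: [L^2 M]
Right side: [L T^2]

The two sides have different dimensions, so the equation is NOT dimensionally consistent.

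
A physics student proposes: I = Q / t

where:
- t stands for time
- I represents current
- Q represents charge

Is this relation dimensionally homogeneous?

Yes

t (time) has dimensions [T].
I (current) has dimensions [I].
Q (charge) has dimensions [I T].

Left side: [I]
Right side: [I]

Both sides have the same dimensions, so the equation is dimensionally consistent.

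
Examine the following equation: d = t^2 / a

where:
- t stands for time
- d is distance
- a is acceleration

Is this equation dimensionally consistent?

No

t (time) has dimensions [T].
d (distance) has dimensions [L].
a (acceleration) has dimensions [L T^-2].

Left side: [L]
Right side: [L^-1 T^4]

The two sides have different dimensions, so the equation is NOT dimensionally consistent.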